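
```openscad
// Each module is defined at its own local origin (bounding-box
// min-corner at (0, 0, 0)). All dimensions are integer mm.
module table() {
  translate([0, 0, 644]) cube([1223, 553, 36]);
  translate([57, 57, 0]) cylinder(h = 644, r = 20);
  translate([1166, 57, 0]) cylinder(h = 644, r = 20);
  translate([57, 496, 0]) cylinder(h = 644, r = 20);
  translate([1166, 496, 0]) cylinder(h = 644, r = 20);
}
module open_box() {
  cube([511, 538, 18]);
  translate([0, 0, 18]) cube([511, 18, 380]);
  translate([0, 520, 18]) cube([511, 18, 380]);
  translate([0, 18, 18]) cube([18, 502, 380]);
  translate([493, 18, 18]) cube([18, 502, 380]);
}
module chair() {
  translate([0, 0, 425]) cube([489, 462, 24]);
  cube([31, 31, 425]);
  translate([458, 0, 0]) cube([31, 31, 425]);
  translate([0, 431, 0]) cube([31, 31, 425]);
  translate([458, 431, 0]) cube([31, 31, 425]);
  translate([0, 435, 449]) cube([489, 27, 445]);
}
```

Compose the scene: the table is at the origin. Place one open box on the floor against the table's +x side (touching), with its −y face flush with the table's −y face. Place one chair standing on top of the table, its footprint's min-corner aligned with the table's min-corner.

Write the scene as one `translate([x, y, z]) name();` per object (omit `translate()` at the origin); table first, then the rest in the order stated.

table();
translate([1223, 0, 0]) open_box();
translate([0, 0, 680]) chair();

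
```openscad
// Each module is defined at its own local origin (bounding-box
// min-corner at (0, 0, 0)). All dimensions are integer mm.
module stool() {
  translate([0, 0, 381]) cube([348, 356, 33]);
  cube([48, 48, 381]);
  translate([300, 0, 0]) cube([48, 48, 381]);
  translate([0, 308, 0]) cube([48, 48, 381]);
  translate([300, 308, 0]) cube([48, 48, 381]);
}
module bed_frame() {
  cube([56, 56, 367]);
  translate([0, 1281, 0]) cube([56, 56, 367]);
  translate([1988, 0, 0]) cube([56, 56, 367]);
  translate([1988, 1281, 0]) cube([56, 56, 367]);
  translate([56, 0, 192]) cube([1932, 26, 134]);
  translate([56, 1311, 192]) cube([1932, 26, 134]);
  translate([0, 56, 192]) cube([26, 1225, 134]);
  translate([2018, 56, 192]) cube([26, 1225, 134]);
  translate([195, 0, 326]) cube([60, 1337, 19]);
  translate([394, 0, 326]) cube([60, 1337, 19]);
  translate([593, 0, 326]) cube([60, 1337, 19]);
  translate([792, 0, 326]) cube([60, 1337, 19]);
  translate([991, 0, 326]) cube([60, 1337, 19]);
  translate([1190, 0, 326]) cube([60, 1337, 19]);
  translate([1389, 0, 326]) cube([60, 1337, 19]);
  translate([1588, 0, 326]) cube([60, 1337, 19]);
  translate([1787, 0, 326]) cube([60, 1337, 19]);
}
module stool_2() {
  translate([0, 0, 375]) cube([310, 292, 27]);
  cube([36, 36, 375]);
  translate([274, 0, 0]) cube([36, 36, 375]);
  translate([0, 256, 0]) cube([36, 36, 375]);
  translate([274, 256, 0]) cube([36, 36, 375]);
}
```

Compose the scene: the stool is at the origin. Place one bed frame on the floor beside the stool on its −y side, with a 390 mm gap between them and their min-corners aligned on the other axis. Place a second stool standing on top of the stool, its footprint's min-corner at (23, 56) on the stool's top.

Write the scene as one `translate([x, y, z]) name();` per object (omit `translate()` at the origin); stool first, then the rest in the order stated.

stool();
translate([0, -1727, 0]) bed_frame();
translate([23, 56, 414]) stool_2();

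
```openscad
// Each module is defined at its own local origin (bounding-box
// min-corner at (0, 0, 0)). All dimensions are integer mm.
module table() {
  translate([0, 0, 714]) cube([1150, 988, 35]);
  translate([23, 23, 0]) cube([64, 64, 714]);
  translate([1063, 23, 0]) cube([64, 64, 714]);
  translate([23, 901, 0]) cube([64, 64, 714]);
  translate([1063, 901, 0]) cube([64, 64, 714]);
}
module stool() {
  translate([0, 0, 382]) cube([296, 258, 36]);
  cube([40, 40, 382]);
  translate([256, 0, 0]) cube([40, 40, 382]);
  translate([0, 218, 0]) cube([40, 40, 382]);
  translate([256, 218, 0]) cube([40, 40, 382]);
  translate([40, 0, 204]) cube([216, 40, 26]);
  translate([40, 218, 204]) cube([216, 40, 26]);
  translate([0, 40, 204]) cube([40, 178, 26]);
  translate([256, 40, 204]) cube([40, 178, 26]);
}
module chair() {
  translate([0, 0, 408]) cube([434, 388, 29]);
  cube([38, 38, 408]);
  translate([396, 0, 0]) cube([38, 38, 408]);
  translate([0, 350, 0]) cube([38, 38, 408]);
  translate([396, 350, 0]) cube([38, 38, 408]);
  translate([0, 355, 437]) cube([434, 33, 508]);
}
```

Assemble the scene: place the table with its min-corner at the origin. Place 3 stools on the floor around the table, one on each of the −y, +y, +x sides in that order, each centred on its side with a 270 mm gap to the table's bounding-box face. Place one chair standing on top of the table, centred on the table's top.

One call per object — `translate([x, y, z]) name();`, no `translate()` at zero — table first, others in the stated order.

table();
translate([427, -528, 0]) stool();
translate([427, 1258, 0]) stool();
translate([1420, 365, 0]) stool();
translate([358, 300, 749]) chair();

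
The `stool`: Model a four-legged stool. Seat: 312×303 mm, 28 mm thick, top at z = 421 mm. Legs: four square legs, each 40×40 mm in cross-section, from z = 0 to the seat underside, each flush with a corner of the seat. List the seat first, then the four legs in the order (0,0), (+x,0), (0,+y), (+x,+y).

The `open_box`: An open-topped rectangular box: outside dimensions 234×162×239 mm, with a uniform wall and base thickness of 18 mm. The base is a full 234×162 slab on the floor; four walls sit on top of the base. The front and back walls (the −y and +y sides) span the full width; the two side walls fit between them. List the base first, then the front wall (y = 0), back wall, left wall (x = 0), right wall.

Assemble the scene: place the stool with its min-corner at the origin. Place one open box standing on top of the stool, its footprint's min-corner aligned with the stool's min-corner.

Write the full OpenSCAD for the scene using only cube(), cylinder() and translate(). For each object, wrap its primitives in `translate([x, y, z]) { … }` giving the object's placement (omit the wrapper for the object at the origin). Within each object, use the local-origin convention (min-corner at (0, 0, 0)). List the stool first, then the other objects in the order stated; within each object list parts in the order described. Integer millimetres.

translate([0, 0, 393]) cube([312, 303, 28]);
cube([40, 40, 393]);
translate([272, 0, 0]) cube([40, 40, 393]);
translate([0, 263, 0]) cube([40, 40, 393]);
translate([272, 263, 0]) cube([40, 40, 393]);
translate([0, 0, 421]) {
  cube([234, 162, 18]);
  translate([0, 0, 18]) cube([234, 18, 221]);
  translate([0, 144, 18]) cube([234, 18, 221]);
  translate([0, 18, 18]) cube([18, 126, 221]);
  translate([216, 18, 18]) cube([18, 126, 221]);
}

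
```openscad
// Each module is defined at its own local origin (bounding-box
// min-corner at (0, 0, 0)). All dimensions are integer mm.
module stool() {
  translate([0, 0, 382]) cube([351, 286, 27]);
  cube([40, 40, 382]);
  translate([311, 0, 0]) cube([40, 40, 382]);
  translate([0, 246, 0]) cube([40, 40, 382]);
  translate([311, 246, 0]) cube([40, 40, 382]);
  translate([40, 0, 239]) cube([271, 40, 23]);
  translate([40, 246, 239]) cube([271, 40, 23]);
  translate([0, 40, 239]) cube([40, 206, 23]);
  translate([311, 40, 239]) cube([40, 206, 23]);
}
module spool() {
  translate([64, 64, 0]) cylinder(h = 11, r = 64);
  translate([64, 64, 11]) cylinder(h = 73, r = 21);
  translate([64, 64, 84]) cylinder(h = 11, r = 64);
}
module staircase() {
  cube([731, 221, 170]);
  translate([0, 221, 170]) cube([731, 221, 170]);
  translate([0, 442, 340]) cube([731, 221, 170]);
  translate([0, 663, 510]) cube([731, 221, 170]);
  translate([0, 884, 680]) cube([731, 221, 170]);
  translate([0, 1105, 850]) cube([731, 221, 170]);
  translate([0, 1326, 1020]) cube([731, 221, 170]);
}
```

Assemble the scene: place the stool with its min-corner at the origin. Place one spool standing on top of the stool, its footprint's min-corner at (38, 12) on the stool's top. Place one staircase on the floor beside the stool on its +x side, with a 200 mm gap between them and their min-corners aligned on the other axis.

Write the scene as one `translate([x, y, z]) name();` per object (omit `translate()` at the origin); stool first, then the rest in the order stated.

stool();
translate([38, 12, 409]) spool();
translate([551, 0, 0]) staircase();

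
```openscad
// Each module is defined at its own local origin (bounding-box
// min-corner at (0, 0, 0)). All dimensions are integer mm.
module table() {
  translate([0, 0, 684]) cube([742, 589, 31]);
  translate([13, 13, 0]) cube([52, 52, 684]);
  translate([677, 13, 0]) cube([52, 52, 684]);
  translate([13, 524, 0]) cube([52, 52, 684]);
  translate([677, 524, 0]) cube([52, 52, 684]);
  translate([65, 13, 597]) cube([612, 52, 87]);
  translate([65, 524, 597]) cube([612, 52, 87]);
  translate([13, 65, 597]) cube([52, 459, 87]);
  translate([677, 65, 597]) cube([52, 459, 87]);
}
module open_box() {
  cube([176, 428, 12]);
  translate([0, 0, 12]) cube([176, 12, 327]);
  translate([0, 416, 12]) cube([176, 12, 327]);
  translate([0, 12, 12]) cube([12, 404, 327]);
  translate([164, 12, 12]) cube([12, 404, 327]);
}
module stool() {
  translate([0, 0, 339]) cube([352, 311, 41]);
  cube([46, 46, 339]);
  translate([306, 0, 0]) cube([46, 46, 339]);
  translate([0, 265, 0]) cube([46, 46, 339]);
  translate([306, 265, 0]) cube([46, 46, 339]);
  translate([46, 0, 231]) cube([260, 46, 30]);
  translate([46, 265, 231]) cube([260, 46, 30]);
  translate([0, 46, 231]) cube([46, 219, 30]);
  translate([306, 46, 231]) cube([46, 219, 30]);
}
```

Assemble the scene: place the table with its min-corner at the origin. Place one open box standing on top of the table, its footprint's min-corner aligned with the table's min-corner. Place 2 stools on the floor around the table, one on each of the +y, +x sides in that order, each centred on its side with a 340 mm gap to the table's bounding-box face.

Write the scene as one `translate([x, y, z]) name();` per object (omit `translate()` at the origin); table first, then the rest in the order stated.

table();
translate([0, 0, 715]) open_box();
translate([195, 929, 0]) stool();
translate([1082, 139, 0]) stool();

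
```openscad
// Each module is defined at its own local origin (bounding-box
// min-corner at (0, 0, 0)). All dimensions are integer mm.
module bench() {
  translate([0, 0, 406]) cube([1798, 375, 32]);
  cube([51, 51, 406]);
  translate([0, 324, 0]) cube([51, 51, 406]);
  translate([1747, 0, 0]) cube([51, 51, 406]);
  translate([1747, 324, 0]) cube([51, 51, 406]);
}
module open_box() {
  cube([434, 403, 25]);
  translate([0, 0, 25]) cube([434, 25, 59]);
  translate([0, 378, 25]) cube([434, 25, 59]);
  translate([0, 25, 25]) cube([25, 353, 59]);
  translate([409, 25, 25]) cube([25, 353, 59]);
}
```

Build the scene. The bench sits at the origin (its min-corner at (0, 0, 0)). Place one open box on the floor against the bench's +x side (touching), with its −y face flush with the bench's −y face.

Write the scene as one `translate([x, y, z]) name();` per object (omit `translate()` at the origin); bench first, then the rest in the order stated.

bench();
translate([1798, 0, 0]) open_box();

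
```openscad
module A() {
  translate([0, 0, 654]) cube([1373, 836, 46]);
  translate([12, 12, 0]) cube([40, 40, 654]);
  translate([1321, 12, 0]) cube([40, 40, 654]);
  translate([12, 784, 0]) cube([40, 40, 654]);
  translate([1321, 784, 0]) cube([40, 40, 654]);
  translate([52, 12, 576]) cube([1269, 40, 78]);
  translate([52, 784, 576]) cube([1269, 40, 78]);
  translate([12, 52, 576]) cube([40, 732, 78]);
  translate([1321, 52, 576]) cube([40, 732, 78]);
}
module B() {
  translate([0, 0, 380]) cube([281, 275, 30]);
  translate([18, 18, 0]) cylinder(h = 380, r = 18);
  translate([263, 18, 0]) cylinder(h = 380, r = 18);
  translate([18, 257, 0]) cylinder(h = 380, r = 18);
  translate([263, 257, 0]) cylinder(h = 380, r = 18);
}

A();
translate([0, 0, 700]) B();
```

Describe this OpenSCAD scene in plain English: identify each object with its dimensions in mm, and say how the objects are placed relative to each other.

A is a table with a 1373×836 mm rectangular top, 46 mm thick, top surface at z = 700 mm, supported by four 40×40 mm square legs, each inset 12 mm from the nearest pair of top edges, running from the floor. Four apron rails, 40 mm thick and 78 mm tall, run between adjacent legs with their top edges flush with the underside of the top and their outer faces flush with the legs' outer faces.

B is a four-legged stool. The seat is 281×275 mm, 30 mm thick, top at z = 410 mm. It stands on four round legs, each 36 mm in diameter, from z = 0 to the seat underside, each leg's axis is inset half a diameter from the nearest pair of seat edges (so the leg's bounding box is flush with the corner).

The stool is on top of the table.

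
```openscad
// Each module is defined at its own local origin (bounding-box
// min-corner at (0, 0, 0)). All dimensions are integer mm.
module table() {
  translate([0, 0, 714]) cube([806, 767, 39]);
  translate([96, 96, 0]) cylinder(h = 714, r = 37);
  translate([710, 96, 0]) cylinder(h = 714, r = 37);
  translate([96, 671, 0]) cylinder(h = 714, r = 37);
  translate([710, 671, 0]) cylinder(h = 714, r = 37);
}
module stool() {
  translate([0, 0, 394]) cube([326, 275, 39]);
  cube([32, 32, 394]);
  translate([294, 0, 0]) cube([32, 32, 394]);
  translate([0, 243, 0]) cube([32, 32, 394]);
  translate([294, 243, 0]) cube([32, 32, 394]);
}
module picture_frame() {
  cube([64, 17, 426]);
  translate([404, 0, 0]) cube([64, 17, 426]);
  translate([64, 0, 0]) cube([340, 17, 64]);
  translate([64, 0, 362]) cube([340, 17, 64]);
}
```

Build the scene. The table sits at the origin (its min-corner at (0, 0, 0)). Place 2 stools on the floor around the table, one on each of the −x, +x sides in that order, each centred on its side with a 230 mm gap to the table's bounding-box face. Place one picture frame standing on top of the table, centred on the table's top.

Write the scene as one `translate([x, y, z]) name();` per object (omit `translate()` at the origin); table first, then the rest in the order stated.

table();
translate([-556, 246, 0]) stool();
translate([1036, 246, 0]) stool();
translate([169, 375, 753]) picture_frame();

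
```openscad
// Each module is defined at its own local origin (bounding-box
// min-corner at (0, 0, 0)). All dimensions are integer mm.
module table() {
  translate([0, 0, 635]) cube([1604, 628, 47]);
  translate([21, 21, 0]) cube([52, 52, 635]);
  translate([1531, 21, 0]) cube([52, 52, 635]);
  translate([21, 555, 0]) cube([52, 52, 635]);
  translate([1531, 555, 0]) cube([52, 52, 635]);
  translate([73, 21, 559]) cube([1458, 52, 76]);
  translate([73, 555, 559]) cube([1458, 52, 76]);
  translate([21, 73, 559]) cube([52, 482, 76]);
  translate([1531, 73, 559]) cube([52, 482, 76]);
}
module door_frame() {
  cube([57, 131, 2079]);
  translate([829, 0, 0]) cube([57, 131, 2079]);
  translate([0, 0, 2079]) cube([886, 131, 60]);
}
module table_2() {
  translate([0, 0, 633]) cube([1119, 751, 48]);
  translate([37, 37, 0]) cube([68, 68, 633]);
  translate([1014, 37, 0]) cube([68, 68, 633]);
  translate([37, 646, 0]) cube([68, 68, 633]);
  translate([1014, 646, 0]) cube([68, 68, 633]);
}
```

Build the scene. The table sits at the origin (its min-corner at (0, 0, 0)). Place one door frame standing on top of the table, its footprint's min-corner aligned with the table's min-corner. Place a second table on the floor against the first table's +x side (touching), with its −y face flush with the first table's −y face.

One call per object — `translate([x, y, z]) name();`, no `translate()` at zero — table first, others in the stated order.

table();
translate([0, 0, 682]) door_frame();
translate([1604, 0, 0]) table_2();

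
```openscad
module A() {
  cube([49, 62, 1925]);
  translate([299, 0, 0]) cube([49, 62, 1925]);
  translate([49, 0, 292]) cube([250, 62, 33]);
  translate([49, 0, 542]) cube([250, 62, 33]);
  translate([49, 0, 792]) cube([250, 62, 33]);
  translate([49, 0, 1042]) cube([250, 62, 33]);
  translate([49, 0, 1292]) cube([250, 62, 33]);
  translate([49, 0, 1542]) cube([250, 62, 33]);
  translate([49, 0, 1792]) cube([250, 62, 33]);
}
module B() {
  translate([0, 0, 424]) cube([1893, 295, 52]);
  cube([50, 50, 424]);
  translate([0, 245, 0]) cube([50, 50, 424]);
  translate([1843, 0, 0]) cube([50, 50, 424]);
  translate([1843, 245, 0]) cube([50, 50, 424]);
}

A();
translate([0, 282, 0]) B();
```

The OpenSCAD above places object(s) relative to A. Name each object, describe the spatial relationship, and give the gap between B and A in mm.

The bench's nearest face is 220 mm from the ladder's +y face.

A is a ladder. B is a bench. The bench is on the floor beside the ladder on its +y side. The gap between the bench and the ladder is 220 mm.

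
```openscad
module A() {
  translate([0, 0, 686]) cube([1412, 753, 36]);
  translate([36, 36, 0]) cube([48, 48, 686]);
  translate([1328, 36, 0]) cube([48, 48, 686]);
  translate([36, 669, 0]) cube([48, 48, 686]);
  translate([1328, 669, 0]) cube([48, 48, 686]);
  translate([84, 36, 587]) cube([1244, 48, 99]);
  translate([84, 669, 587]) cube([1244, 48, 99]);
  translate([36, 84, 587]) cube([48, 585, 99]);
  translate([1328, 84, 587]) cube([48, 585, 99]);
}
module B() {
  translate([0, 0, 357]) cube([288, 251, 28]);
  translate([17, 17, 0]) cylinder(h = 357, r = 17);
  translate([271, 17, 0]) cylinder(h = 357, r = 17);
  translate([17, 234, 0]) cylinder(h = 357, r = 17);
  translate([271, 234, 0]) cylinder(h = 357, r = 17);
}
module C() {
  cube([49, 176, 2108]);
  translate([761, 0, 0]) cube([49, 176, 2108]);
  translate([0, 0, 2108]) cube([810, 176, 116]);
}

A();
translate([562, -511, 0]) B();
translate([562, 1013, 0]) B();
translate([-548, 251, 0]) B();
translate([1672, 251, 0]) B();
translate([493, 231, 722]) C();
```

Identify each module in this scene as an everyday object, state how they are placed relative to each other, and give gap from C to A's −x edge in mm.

A is a table. B is a stool. C is a door frame. Four stools sit around the table at the −y, +y, −x, +x sides. The door frame is on top of the table. The gap from the door frame to the table's −x edge is 493 mm.

The door frame's min-x is at 493; the table's min-x is 0; gap = 493 mm.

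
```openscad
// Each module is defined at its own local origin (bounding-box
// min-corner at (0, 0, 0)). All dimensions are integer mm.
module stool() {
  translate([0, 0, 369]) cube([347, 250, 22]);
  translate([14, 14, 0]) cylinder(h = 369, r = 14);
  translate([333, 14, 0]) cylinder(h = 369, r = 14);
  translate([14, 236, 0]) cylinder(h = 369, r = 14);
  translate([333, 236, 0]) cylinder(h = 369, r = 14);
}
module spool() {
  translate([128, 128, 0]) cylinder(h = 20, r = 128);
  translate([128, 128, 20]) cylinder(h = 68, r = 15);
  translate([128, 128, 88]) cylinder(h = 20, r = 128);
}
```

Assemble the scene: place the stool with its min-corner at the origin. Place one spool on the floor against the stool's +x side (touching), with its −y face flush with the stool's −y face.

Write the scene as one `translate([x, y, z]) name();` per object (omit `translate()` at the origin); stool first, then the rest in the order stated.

stool();
translate([347, 0, 0]) spool();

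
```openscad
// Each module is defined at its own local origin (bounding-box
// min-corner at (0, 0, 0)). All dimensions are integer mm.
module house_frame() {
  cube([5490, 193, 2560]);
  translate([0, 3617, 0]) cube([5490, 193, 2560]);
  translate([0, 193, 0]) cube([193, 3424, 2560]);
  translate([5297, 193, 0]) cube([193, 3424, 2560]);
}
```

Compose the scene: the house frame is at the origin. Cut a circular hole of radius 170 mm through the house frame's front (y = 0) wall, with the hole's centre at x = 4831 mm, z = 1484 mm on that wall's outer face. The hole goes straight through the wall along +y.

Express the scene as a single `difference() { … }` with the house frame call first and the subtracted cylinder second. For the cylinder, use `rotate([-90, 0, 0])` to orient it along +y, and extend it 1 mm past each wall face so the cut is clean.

difference() {
  house_frame();
  translate([4831, -1, 1484]) rotate([-90, 0, 0]) cylinder(h = 195, r = 170);
}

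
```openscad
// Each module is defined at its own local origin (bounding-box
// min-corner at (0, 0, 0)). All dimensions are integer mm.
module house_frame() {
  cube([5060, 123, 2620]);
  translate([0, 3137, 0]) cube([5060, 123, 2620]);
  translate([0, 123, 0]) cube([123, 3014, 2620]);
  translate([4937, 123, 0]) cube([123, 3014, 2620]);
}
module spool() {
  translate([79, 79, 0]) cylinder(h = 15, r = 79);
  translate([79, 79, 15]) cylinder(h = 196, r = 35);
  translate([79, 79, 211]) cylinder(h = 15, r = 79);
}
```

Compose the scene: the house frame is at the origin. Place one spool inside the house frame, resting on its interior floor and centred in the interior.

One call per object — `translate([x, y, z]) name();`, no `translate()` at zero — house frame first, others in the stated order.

house_frame();
translate([2451, 1551, 0]) spool();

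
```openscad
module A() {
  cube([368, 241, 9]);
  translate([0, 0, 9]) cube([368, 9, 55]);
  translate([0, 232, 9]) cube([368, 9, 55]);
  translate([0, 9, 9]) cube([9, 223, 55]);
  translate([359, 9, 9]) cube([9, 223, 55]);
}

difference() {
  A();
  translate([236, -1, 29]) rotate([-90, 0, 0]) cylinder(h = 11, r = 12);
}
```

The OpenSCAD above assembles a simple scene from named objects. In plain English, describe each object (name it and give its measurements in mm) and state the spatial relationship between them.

A is an open-topped rectangular box: outside dimensions 368×241×64 mm, with a uniform wall and base thickness of 9 mm. The base is a full 368×241 slab on the floor; four walls sit on top of the base. The front and back walls (the −y and +y sides) span the full width; the two side walls fit between them.

The open box has a circular hole of radius 12 mm through its front wall, centred at (x = 236, z = 29).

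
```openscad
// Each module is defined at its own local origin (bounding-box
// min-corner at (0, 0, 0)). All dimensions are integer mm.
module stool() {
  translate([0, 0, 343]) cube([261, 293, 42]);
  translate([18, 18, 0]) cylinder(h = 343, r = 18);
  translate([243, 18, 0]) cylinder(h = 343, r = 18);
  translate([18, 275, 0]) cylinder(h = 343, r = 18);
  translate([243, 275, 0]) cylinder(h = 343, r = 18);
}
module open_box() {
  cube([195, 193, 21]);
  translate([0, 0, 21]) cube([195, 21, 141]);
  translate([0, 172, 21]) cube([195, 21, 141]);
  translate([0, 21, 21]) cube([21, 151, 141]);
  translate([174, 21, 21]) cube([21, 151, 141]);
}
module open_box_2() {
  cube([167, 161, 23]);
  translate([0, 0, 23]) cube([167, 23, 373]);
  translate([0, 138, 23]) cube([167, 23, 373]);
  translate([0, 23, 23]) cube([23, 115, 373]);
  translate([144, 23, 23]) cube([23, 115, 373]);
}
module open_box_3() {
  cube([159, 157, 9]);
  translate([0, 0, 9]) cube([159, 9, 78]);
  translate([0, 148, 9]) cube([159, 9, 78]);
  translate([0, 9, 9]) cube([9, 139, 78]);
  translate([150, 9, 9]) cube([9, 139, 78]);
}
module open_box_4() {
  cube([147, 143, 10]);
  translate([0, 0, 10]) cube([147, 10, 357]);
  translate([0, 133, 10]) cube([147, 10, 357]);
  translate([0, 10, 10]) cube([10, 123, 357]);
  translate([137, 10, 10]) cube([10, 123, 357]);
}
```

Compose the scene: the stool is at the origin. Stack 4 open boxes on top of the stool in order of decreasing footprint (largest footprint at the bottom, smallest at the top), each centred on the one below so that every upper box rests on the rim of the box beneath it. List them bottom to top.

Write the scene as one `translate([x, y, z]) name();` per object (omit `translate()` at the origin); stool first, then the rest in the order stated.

stool();
translate([33, 50, 385]) open_box();
translate([47, 66, 547]) open_box_2();
translate([51, 68, 943]) open_box_3();
translate([57, 75, 1030]) open_box_4();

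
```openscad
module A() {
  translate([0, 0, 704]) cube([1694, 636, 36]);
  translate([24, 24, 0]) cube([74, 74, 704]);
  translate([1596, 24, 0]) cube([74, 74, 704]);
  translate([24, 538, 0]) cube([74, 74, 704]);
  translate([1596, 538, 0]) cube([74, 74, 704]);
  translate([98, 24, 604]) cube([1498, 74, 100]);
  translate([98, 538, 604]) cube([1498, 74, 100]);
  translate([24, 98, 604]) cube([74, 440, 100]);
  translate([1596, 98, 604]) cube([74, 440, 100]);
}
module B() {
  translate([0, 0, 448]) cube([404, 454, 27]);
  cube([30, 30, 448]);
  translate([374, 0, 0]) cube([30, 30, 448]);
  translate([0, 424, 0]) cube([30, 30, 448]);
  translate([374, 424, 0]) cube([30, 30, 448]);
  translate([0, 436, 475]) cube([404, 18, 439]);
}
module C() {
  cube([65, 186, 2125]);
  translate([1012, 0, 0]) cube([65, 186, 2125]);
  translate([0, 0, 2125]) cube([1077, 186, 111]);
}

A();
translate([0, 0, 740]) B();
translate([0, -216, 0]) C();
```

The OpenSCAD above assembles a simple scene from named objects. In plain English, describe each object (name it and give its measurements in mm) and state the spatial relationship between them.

A is a table: top 1694 mm (x) × 636 mm (y), 36 mm thick, upper face at z = 740 mm, on four 74×74 mm square legs, each inset 24 mm from the nearest pair of top edges, running from z = 0 to the bottom of the top. Four apron rails, 74 mm thick and 100 mm tall, run between adjacent legs with their top edges flush with the underside of the top and their outer faces flush with the legs' outer faces.

B is a chair: 404×454 mm seat, 27 mm thick, top at z = 475 mm, on four 30 mm square corner legs flush with the seat edges. A 18 mm thick backrest slab spans the full seat width, extending 439 mm above the seat top, its back face flush with the seat's +y edge.

C is a rectangular door frame: two vertical jambs of 65×186 mm section, 2125 mm tall, with a clear opening 947 mm wide between their inner faces. A header 111 mm tall and 186 mm deep lies on top of the jambs and spans the full outside width.

The chair is on top of the table. The door frame is on the floor beside the table on its −y side.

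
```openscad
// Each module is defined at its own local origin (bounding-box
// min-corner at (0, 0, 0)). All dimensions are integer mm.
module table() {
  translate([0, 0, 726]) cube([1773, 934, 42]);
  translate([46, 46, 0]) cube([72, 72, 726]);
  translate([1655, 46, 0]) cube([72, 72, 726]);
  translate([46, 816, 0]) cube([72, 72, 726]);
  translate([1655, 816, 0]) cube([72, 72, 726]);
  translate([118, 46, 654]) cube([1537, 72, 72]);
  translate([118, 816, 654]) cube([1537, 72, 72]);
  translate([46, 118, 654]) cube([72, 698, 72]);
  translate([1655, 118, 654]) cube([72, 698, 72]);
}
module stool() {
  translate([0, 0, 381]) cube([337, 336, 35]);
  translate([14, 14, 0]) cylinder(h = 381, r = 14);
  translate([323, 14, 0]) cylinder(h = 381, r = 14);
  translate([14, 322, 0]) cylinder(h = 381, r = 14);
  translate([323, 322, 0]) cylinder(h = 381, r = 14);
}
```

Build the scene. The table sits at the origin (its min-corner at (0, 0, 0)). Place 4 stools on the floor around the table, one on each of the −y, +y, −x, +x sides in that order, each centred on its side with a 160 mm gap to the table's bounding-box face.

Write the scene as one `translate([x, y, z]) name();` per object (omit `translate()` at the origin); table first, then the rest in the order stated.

table();
translate([718, -496, 0]) stool();
translate([718, 1094, 0]) stool();
translate([-497, 299, 0]) stool();
translate([1933, 299, 0]) stool();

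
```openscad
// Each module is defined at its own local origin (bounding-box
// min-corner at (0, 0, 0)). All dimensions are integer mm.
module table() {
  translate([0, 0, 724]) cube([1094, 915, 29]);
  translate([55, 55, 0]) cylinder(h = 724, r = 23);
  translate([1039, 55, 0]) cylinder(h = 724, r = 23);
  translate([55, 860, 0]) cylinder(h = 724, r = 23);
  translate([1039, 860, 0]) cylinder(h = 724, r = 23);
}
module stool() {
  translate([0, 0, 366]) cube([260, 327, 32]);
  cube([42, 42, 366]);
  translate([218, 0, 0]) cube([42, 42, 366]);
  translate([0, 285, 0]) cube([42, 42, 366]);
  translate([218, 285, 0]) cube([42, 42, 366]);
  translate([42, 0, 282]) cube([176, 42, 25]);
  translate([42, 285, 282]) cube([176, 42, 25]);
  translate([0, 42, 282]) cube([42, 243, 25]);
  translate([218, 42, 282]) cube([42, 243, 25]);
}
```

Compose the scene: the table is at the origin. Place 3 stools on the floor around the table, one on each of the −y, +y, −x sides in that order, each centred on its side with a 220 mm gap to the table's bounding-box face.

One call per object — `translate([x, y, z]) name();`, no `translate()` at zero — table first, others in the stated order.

table();
translate([417, -547, 0]) stool();
translate([417, 1135, 0]) stool();
translate([-480, 294, 0]) stool();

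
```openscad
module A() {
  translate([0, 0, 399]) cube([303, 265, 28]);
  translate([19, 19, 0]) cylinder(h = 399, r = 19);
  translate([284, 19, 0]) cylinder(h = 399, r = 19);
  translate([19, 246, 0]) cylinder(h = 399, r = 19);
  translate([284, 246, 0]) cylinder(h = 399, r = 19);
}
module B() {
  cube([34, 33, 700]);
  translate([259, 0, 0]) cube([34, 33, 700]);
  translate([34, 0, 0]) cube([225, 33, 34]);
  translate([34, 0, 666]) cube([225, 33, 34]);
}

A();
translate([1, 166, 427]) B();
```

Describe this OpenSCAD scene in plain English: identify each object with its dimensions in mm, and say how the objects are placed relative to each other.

A is a simple wooden stool: a rectangular seat 303 mm (x) by 265 mm (y), 28 mm thick, top face at z = 427 mm, on four round legs, each 38 mm in diameter. The legs rest on z = 0, each leg's axis is inset half a diameter from the nearest pair of seat edges (so the leg's bounding box is flush with the corner).

B is a picture frame with a 225×632 mm rectangular opening (x by z) and a uniform 34 mm border on every side. Frame depth is 33 mm along y. It is built from two vertical stiles running the full outside height and two horizontal rails spanning the gap between the stiles.

The picture frame is on top of the stool.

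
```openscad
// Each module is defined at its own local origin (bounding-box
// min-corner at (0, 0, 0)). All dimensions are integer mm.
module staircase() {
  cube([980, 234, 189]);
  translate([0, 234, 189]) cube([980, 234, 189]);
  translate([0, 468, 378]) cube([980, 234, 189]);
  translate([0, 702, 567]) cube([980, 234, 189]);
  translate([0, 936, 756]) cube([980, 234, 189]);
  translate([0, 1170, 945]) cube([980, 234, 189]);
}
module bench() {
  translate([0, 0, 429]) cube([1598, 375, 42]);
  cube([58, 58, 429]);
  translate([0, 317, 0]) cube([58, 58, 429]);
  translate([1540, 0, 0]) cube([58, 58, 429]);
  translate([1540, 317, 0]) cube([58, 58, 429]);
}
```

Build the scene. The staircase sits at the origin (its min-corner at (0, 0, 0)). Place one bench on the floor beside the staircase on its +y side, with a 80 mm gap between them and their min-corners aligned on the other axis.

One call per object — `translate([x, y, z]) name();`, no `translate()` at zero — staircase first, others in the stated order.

staircase();
translate([0, 1484, 0]) bench();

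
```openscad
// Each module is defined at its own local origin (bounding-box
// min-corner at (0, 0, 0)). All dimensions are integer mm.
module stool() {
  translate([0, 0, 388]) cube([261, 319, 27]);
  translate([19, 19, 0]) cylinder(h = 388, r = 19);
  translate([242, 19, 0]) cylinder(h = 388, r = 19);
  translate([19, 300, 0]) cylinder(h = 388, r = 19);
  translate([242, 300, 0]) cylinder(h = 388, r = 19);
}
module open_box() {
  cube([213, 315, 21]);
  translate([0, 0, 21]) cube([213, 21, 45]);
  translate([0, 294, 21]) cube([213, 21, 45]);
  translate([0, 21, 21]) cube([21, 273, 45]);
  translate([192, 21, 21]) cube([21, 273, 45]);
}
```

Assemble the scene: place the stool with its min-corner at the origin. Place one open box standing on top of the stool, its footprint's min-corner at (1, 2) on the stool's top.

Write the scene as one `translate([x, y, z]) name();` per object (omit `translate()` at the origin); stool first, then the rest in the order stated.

stool();
translate([1, 2, 415]) open_box();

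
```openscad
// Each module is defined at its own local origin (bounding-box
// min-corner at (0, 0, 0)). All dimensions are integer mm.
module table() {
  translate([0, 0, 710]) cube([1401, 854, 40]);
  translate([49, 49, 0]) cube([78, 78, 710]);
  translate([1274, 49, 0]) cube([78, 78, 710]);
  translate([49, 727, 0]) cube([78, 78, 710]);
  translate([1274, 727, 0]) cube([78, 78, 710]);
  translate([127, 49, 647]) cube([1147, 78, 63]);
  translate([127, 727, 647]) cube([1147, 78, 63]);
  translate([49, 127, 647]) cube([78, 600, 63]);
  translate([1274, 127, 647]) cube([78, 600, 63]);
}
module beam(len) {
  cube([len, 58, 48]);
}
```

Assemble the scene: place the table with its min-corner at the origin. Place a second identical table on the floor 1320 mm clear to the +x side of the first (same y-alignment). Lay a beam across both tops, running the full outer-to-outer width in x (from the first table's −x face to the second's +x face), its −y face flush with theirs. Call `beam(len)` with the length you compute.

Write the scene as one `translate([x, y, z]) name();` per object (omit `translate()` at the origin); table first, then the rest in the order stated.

table();
translate([2721, 0, 0]) table();
translate([0, 0, 750]) beam(4122);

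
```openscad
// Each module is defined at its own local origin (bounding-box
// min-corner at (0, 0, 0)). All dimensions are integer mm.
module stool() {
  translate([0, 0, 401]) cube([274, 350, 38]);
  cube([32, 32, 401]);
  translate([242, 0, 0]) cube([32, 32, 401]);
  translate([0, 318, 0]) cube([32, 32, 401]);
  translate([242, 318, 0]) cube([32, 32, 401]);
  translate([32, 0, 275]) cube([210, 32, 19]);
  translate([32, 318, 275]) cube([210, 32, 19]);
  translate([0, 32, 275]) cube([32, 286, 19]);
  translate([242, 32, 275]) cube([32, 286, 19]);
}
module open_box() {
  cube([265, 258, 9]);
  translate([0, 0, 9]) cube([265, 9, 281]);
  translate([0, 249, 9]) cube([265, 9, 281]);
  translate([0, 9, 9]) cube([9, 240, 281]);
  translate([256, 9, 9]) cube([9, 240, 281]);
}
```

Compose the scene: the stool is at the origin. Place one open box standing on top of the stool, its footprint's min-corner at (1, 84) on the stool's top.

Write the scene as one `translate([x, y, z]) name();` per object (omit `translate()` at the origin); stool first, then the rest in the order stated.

stool();
translate([1, 84, 439]) open_box();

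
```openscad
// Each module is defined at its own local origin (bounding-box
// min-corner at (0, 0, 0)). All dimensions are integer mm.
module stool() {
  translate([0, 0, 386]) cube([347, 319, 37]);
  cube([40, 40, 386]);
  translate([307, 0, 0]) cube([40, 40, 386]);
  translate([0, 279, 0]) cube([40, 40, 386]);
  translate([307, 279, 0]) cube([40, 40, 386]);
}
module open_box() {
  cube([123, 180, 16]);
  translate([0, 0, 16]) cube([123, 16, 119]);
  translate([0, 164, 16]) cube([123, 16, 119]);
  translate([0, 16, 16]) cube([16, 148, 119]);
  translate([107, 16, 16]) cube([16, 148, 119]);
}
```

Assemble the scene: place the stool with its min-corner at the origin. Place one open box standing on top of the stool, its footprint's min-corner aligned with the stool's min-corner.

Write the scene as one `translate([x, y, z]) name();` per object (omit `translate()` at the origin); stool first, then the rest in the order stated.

stool();
translate([0, 0, 423]) open_box();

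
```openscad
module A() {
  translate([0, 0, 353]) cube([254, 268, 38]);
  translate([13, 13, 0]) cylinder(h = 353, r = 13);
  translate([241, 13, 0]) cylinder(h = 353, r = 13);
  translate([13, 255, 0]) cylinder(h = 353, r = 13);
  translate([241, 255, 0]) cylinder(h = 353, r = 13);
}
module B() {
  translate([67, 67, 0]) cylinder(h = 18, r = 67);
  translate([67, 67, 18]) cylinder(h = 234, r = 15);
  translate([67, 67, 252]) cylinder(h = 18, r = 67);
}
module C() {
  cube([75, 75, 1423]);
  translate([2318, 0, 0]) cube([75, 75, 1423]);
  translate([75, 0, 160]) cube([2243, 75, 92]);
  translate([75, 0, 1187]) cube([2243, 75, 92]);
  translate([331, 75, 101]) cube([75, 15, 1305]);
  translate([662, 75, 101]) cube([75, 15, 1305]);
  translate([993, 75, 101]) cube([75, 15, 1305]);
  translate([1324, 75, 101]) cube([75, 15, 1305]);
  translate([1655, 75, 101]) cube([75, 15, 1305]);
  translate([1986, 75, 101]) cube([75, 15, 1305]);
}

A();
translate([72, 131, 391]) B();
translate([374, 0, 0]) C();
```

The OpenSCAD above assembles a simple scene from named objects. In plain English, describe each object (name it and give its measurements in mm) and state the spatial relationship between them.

A is a simple wooden stool: a rectangular seat 254 mm (x) by 268 mm (y), 38 mm thick, top face at z = 391 mm, on four round legs, each 26 mm in diameter. The legs rest on z = 0, each leg's axis is inset half a diameter from the nearest pair of seat edges (so the leg's bounding box is flush with the corner).

B is a spool: two coaxial disc flanges of radius 67 mm and thickness 18 mm, joined by a core cylinder of radius 15 mm and height 234 mm. The lower flange rests on z = 0 and the three cylinders share a vertical axis.

C is a fence section. Two 75×75 mm posts, 1423 mm tall, stand on the floor with a clear span of 2243 mm between their inner faces. Two horizontal rails of 75×92 mm section span the gap between the posts with their undersides at z = 160 mm and z = 1187 mm, flush with the posts' −y face. 6 pickets, each 75 mm wide, 15 mm thick and 1305 mm tall, are fixed to the +y face of the rails with their bottoms at z = 101 mm, evenly spaced across the span with equal gaps (rounded down to the nearest mm) at the −x end and between each pair — any rounding remainder accumulates at the +x end.

The spool is on top of the stool. The fence section is on the floor beside the stool on its +x side.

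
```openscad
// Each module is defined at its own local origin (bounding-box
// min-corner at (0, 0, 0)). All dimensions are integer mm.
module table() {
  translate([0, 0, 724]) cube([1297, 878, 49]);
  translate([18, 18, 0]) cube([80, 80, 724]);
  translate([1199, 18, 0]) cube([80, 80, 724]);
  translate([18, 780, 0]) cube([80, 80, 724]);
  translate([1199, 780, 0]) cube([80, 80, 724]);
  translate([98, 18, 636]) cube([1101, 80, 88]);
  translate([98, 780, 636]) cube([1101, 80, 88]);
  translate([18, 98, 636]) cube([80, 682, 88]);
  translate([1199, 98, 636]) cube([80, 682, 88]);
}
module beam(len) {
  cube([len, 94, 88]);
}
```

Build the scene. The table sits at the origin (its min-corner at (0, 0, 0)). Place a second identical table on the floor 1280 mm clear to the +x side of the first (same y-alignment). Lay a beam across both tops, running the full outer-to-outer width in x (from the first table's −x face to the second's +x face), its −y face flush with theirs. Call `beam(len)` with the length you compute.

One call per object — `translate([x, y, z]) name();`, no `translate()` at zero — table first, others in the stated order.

table();
translate([2577, 0, 0]) table();
translate([0, 0, 773]) beam(3874);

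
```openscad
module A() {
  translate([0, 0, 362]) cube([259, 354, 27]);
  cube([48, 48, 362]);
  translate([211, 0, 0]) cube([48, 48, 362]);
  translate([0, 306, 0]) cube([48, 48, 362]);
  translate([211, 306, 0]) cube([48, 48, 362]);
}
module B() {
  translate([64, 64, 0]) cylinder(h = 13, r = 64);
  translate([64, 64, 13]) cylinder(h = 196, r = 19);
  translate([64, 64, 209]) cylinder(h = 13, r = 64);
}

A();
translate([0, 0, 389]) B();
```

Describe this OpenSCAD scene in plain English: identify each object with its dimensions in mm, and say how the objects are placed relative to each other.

A is a four-legged stool. The seat is a 259×354×27 mm slab whose top surface is at z = 389 mm; four square legs, each 48×48 mm in cross-section, run from the floor (z = 0) to the underside of the seat, each flush with a corner of the seat.

B is a spool: two coaxial disc flanges of radius 64 mm and thickness 13 mm, joined by a core cylinder of radius 19 mm and height 196 mm. The lower flange rests on z = 0 and the three cylinders share a vertical axis.

The spool is on top of the stool.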